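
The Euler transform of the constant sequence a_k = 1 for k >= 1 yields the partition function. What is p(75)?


The Euler transform converts the sequence a_k = 1 into the number of integer partitions.
Using the recurrence or dynamic programming:
p(75) = 8118264

8118264


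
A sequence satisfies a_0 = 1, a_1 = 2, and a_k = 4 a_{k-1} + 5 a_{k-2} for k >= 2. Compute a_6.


The characteristic equation is t^2 - 4 t - 5 = 0, with roots r_1 = 5 and r_2 = -1 (so c_1 = r_1 + r_2, c_2 = -r_1 r_2 as required).
One can use the closed form a_n = A r_1^n + B r_2^n, but direct iteration is more reliable:
a_0 = 1, a_1 = 2, a_2 = 13, a_3 = 62, a_4 = 313, a_5 = 1562, a_6 = 7813.
So a_6 = 7813.

7813


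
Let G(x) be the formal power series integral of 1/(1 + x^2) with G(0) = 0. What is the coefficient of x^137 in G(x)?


1/(1 + x^2) = sum_{j>=0} (-1)^j x^(2j). Integrating termwise with G(0) = 0:
G(x) = sum_{j>=0} (-1)^j x^(2j+1) / (2j+1) = arctan(x).
Only odd powers are nonzero. For x^137 write 137 = 2*68 + 1, giving
(-1)^68 / 137 = 1/137 = 1/137.

1/137


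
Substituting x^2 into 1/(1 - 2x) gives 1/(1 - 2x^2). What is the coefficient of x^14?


The coefficient of x^(2m) in 1/(1 - 2x^2) is 2^m.
With n = 14 = 2*7, the coefficient is 2^7 = 128.

128


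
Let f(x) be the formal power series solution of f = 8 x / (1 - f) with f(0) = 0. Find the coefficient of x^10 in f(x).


Apply Lagrange inversion: f = 8 x * phi(f) with phi(t) = 1/(1 - t), so
[x^n] f = 8^n * (1/n) [t^(n-1)] phi(t)^n = 8^n * (1/n) [t^(n-1)] (1 - t)^(-n) = 8^n * (1/n) C(2n - 2, n - 1) = 8^n * C_{n-1}.
For n = 10: C_9 = C(18, 9) / 10 = 48620/10 = 4862.
With the 8^10 = 1073741824 factor, the coefficient is 1073741824 * 4862 = 5220532748288.

5220532748288


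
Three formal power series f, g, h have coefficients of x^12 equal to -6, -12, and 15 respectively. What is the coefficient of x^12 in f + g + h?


Series addition is componentwise:
-6 + -12 + 15
= -3

-3


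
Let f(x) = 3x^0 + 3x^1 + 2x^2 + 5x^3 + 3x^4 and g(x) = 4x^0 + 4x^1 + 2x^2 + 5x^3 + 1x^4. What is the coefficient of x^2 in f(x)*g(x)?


Cauchy product at x^2:
3*2 + 3*4 + 2*4
= 26

26


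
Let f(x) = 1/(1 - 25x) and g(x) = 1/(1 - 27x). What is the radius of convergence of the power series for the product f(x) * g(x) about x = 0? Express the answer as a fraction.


The radius of 1/(1 - 25x) is 1/25 (nearest singularity at x = 1/25), and the radius of 1/(1 - 27x) is 1/27.
The product f(x)*g(x) = 1/((1 - 25x)(1 - 27x)) has singularities at both 1/25 and 1/27, so its radius of convergence is the distance to the nearest one:
min(1/25, 1/27) = 1/27.

1/27


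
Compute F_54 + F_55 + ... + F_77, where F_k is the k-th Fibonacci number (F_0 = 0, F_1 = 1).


Use the identity sum_{k=0}^{N} F_k = F_{N+2} - 1 (which follows from F_{k+2} - F_{k+1} = F_k). Then
sum_{k=54}^{77} F_k = (F_{79} - 1) - (F_{55} - 1) = F_{79} - F_{55}.
Computing: F_{79} = 14472334024676221, F_{55} = 139583862445, so
Sum = 14472334024676221 - 139583862445 = 14472194440813776.

14472194440813776


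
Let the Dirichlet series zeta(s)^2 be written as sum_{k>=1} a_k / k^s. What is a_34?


The Dirichlet convolution of the constant function 1 with itself gives (1 * 1)(k) = sum_{d | k} 1 = d(k), the number of positive divisors of k.
Since zeta(s) = sum_{k>=1} 1/k^s, we have zeta(s)^2 = sum_{k>=1} d(k)/k^s, so a_k = d(k).
For k = 34: the divisors are 1, 2, 17, 34.
Count = 4.

4


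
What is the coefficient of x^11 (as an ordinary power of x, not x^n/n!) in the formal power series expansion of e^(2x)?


The exponential series is e^y = sum_{k>=0} y^k / k!. Substituting y = 2x gives
e^(2x) = sum_{k>=0} 2^k x^k / k!.
So the coefficient of x^n is a^n/n! with a = 2, n = 11:
2^11 / 11! = 2048/39916800 = 8/155925

8/155925


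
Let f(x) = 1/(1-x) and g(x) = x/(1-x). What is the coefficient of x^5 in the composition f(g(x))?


First simplify the composition: f(g(x)) = 1/(1 - x/(1-x)) = (1-x)/((1-x) - x) = (1-x)/(1-2x).
Now extract the coefficient. Write (1-x)/(1-2x) = 1/(1-2x) - x/(1-2x).
The coefficient of x^n in 1/(1-2x) is 2^n, and in x/(1-2x) is 2^(n-1) (for n >= 1).
So the coefficient of x^5 is 2^5 - 2^4 = 32 - 16 = 16.

16


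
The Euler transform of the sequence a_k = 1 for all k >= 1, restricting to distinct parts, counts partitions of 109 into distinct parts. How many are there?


Partitions of 109 into distinct parts can be computed via generating function.
Product (1+x)(1+x^2)(1+x^3)...
The coefficient of x^109 = 927406

927406


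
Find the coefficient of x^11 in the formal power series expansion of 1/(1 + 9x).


Write 1/(1 + c x) = 1/(1 - (-c) x) and apply the geometric-series identity
1/(1 - y) = sum_{k>=0} y^k to get 1/(1 + c x) = sum_{k>=0} (-c)^k x^k.
So the coefficient of x^k is (-c)^k = (-1)^k * c^k.
Here c = 9 and k = 11:
(-9)^11 = -1 * 31381059609 = -31381059609

-31381059609


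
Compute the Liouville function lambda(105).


The Liouville function is lambda(k) = (-1)^Omega(k), where Omega(k) counts the prime factors of k with multiplicity.
Factoring: 105 = 3 * 5 * 7, so Omega(105) = 3.
lambda(105) = (-1)^3 = -1.

-1


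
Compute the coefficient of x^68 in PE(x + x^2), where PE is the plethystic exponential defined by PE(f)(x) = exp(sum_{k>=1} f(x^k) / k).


With f(x) = x + x^2, the exponent is sum_{k>=1} (x^k + x^(2k)) / k = -ln(1 - x) - ln(1 - x^2). Exponentiating:
PE(x + x^2) = 1 / ((1 - x)(1 - x^2)).
This is the generating function for partitions of n into parts of size 1 or 2. The number of 2's can be any j in 0..34, and the rest are 1's, so
[x^68] = floor(68/2) + 1 = 35.

35


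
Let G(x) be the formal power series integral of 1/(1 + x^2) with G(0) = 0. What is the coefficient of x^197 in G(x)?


1/(1 + x^2) = sum_{j>=0} (-1)^j x^(2j). Integrating termwise with G(0) = 0:
G(x) = sum_{j>=0} (-1)^j x^(2j+1) / (2j+1) = arctan(x).
Only odd powers are nonzero. For x^197 write 197 = 2*98 + 1, giving
(-1)^98 / 197 = 1/197 = 1/197.

1/197


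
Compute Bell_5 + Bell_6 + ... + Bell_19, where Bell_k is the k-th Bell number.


Recall Bell_k counts set partitions of a k-set (with Bell_0 = 1 by convention).
Bell_5 through Bell_19: 52, 203, 877, 4140, 21147, 115975, 678570, 4213597, 27644437, 190899322, 1382958545, 10480142147, 82864869804, 682076806159, 5832742205057
Sum = 52 + 203 + 877 + 4140 + 21147 + 115975 + 678570 + 4213597 + 27644437 + 190899322 + 1382958545 + 10480142147 + 82864869804 + 682076806159 + 5832742205057 = 6609770560032.

6609770560032


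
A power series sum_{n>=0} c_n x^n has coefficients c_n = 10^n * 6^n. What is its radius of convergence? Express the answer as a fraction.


By the root test (Cauchy-Hadamard), the radius is R = 1 / limsup_n |c_n|^(1/n).
Here |c_n|^(1/n) = (10^n * 6^n)^(1/n) = 10 * 6 = 60 for all n.
So R = 1/60 = 1/60.

1/60


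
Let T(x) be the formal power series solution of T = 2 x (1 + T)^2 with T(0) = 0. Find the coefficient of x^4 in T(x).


Apply the Lagrange inversion formula: if T = 2 x * phi(T) with phi(t) = (1 + t)^2, then [x^n] T = 2^n * (1/n) [t^(n-1)] phi(t)^n = 2^n * (1/n) [t^(n-1)] (1 + t)^(2n) = 2^n * (1/n) C(2n, n-1).
Using the identity C(2n, n-1) = C(2n, n) * n / (n+1), the unscaled factor equals C(2n, n) / (n+1) = C_n, the n-th Catalan number.
For n = 4: C_4 = C(8, 4) / 5 = 70/5 = 14.
With the 2^4 = 16 factor, the coefficient is 16 * 14 = 224.

224


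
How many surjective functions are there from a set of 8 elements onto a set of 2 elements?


By inclusion-exclusion on which target elements are missed, the number of surjections from an n-set onto a k-set is
surj(n, k) = sum_{j=0}^{k} (-1)^j C(k, j) (k - j)^n.
Equivalently surj(n, k) = k! * S(n, k), where S(n, k) is the Stirling number of the second kind.
For n = 8, k = 2:
S(8, 2) = 127, so
surj = 2! * 127 = 2 * 127 = 254.

254


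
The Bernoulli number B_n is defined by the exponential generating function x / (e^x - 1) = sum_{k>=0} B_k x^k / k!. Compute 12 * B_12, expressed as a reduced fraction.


Bernoulli numbers can also be computed recursively via B_0 = 1 and sum_{j=0}^{m} C(m+1, j) B_j = 0 for m >= 1. Odd-index Bernoulli numbers vanish for k >= 3.
Computing B_12 = -691/2730, so 12 * B_12 = 12 * -691/2730 = -1382/455.

-1382/455


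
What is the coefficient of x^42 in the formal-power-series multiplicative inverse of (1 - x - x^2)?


Let the inverse be f(x) = sum_{k>=0} a_k x^k. From f(x) * (1 - x - x^2) = 1 and matching coefficients:
 x^0: a_0 = 1.
 x^1: a_1 - a_0 = 0, so a_1 = 1.
 x^k (k >= 2): a_k - a_{k-1} - a_{k-2} = 0, i.e. a_k = a_{k-1} + a_{k-2}.
This is the Fibonacci-type recurrence shifted so that a_0 = a_1 = 1.
Iterating: a_0=1, a_1=1, a_2=2, a_3=3, a_4=5, a_5=8, a_6=13, a_7=21, a_8=34, a_9=55, ...
a_42 = 433494437.

433494437


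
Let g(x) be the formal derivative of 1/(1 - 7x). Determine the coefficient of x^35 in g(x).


Differentiate termwise: d/dx sum_{k>=0} 7^k x^k = sum_{k>=1} k 7^k x^(k-1) = sum_{j>=0} (j+1) 7^(j+1) x^j.
Equivalently, d/dx [1/(1 - 7x)] = 7/(1 - 7x)^2.
For j = 35: 36 * 7^36 = 36 * 2651730845859653471779023381601 = 95462310450947524984044841737636.

95462310450947524984044841737636


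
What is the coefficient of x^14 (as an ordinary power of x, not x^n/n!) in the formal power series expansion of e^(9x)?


The exponential series is e^y = sum_{k>=0} y^k / k!. Substituting y = 9x gives
e^(9x) = sum_{k>=0} 9^k x^k / k!.
So the coefficient of x^n is a^n/n! with a = 9, n = 14:
9^14 / 14! = 22876792454961/87178291200 = 94143178827/358758400

94143178827/358758400


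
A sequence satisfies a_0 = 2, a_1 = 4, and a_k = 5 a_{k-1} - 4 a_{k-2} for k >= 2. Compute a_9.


The characteristic equation is t^2 - 5 t + 4 = 0, with roots r_1 = 4 and r_2 = 1 (so c_1 = r_1 + r_2, c_2 = -r_1 r_2 as required).
One can use the closed form a_n = A r_1^n + B r_2^n, but direct iteration is more reliable:
a_0 = 2, a_1 = 4, a_2 = 12, a_3 = 44, a_4 = 172, a_5 = 684, a_6 = 2732, a_7 = 10924, a_8 = 43692, a_9 = 174764.
So a_9 = 174764.

174764


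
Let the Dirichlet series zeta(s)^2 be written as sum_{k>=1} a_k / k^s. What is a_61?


The Dirichlet convolution of the constant function 1 with itself gives (1 * 1)(k) = sum_{d | k} 1 = d(k), the number of positive divisors of k.
Since zeta(s) = sum_{k>=1} 1/k^s, we have zeta(s)^2 = sum_{k>=1} d(k)/k^s, so a_k = d(k).
For k = 61: the divisors are 1, 61.
Count = 2.

2


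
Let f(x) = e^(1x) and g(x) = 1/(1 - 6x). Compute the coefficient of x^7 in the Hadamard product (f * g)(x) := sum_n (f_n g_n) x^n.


Expanding: f_k = 1^k/k! (from e^(1x)) and g_k = 6^k (from 1/(1 - 6x)). So the Hadamard coefficient (f * g)_k = 1^k 6^k / k! = (6)^k / k!.
For k = 7: 6^7/7! = 279936/5040 = 1944/35.

1944/35


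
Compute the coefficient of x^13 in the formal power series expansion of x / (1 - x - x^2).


Let f(x) = sum_{k>=0} a_k x^k. Multiplying f(x) * (1 - x - x^2) = x and matching coefficients gives a_0 = 0, a_1 = 1, and a_k = a_{k-1} + a_{k-2} for k >= 2. These are the Fibonacci numbers F_k.
Iterating from F_0 = 0, F_1 = 1:
F_0=0, F_1=1, F_2=1, F_3=2, F_4=3, F_5=5, F_6=8, F_7=13, F_8=21, F_9=34, ...
F_13 = 233.

233


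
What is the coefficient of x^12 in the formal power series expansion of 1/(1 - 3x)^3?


The general identity 1/(1 - c x)^r = sum_{k>=0} c^k C(k + r - 1, r - 1) x^k follows by substituting y = c x into 1/(1 - y)^r = sum_{k>=0} C(k + r - 1, r - 1) y^k.
For c = 3, r = 3, k = 12:
3^12 * C(14, 2) = 531441 * 91 = 48361131.

48361131


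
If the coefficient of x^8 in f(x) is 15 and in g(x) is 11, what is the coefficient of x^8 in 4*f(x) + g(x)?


Scalar multiplication scales coefficients: 4 * 15 = 60.
Then add the g coefficient: 60 + 11
= 71

71


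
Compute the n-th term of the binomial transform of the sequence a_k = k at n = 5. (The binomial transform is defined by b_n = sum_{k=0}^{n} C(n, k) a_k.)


With a_k = k, b_n = sum_{k=0}^{n} C(n, k) k. Using k * C(n, k) = n * C(n-1, k-1) gives b_n = n * sum_{k>=1} C(n-1, k-1) = n * 2^(n-1).
For n = 5: 5 * 2^4 = 5 * 16 = 80.

80


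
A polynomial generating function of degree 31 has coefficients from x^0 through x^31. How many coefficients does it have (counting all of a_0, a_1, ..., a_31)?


A polynomial of degree 31 takes the form a_0 + a_1 x + ... + a_31 x^31.
The number of coefficients is 31 + 1 = 32.

32


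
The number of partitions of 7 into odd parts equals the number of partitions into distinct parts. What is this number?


Computing partitions of 7 into odd parts (1, 3, 5, ...):
Using the generating function prod_{k>=0} 1/(1-x^(2k+1)),
the count is 5

5


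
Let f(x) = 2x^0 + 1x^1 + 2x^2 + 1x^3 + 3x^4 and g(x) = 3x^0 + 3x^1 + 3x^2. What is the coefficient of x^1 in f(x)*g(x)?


Cauchy product at x^1:
2*3 + 1*3
= 9

9


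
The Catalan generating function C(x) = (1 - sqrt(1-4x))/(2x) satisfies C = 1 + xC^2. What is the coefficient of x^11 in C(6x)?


Substituting x -> 6x scales the n-th coefficient by 6^n, so [x^11] C(6x) = 6^11 * C_11.
C_11 = C(2*11, 11)/(12) = 705432/12 = 58786.
So 6^11 * 58786 = 362797056 * 58786 = 21327387734016.

21327387734016


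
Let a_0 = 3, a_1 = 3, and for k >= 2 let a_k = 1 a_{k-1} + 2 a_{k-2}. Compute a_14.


Iterating the recurrence forward:
a_0 = 3
a_1 = 3
a_2 = 1*3 + 2*3 = 9
a_3 = 1*9 + 2*3 = 15
a_4 = 1*15 + 2*9 = 33
a_5 = 1*33 + 2*15 = 63
a_6 = 1*63 + 2*33 = 129
a_7 = 1*129 + 2*63 = 255
a_8 = 1*255 + 2*129 = 513
a_9 = 1*513 + 2*255 = 1023
a_10 = 1*1023 + 2*513 = 2049
a_11 = 1*2049 + 2*1023 = 4095
a_12 = 1*4095 + 2*2049 = 8193
a_13 = 1*8193 + 2*4095 = 16383
a_14 = 1*16383 + 2*8193 = 32769
So a_14 = 32769.

32769


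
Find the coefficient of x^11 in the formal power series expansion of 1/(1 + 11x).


Write 1/(1 + c x) = 1/(1 - (-c) x) and apply the geometric-series identity
1/(1 - y) = sum_{k>=0} y^k to get 1/(1 + c x) = sum_{k>=0} (-c)^k x^k.
So the coefficient of x^k is (-c)^k = (-1)^k * c^k.
Here c = 11 and k = 11:
(-11)^11 = -1 * 285311670611 = -285311670611

-285311670611


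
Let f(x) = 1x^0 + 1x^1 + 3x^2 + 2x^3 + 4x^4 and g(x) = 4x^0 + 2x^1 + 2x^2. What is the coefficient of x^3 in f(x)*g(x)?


Cauchy product at x^3:
1*2 + 3*2 + 2*4
= 16

16


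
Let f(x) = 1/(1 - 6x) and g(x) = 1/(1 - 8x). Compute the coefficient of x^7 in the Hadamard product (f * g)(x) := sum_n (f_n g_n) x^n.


f has coefficients f_k = 6^k and g has coefficients g_k = 8^k, so the Hadamard product has coefficient (f*g)_k = 6^k * 8^k = 48^k.
For k = 7: 48^7 = 587068342272.

587068342272


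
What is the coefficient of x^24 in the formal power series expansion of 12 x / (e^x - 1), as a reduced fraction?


The exponential generating function for Bernoulli numbers is
x / (e^x - 1) = sum_{k>=0} B_k x^k / k!.
So the coefficient of x^24 in 12 x / (e^x - 1) is 12 B_24 / 24!.
Computing: B_24 = -236364091/2730, 24! = 620448401733239439360000, giving
12 * -236364091/2730 / 620448401733239439360000 = -236364091/141152011394311972454400000.

-236364091/141152011394311972454400000


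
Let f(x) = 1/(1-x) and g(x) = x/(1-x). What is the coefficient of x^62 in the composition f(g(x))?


First simplify the composition: f(g(x)) = 1/(1 - x/(1-x)) = (1-x)/((1-x) - x) = (1-x)/(1-2x).
Now extract the coefficient. Write (1-x)/(1-2x) = 1/(1-2x) - x/(1-2x).
The coefficient of x^n in 1/(1-2x) is 2^n, and in x/(1-2x) is 2^(n-1) (for n >= 1).
So the coefficient of x^62 is 2^62 - 2^61 = 4611686018427387904 - 2305843009213693952 = 2305843009213693952.

2305843009213693952


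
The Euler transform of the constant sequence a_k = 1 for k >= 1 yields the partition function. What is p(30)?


The Euler transform converts the sequence a_k = 1 into the number of integer partitions.
Using the recurrence or dynamic programming:
p(30) = 5604

5604


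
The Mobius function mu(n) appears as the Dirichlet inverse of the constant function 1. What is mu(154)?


154 = 2 * 7 * 11 (all distinct primes).
mu(154) = (-1)^3 = -1

-1


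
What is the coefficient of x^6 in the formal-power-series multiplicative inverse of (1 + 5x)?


The inverse is 1/(1 + 5x). Apply the geometric identity 1/(1 - y) = sum_{k>=0} y^k with y = -5x:
1/(1 + 5x) = sum_{k>=0} (-5)^k x^k.
So the coefficient of x^6 is (-5)^6 = 15625.

15625


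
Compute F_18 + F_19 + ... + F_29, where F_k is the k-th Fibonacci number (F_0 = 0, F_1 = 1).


Use the identity sum_{k=0}^{N} F_k = F_{N+2} - 1 (which follows from F_{k+2} - F_{k+1} = F_k). Then
sum_{k=18}^{29} F_k = (F_{31} - 1) - (F_{19} - 1) = F_{31} - F_{19}.
Computing: F_{31} = 1346269, F_{19} = 4181, so
Sum = 1346269 - 4181 = 1342088.

1342088


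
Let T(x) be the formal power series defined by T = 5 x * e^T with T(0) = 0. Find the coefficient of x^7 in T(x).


Apply the Lagrange inversion formula: if T = 5 x * phi(T) with phi(t) = e^t, then
[x^n] T = 5^n * (1/n) [t^(n-1)] phi(t)^n = 5^n * (1/n) [t^(n-1)] e^(n t) = 5^n * (1/n) * n^(n-1) / (n-1)! = 5^n * n^(n-1) / n!.
When c = 1 this is the Cayley count of rooted labeled trees on n vertices, divided by n!.
For n = 7: 5^7 * 7^6 / 7! = 78125 * 117649/5040 = 262609375/144.

262609375/144


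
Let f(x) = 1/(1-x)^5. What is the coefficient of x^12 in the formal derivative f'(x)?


Differentiate: d/dx [ 1/(1-x)^r ] = r / (1-x)^(r+1).
Here r = 5, so f'(x) = 5 / (1-x)^6.
The expansion of 1/(1-x)^(r+1) has coefficient of x^n equal to C(n+r, r).
So the coefficient of x^12 in f'(x) is
5 * C(17, 5) = 5 * 6188 = 30940

30940


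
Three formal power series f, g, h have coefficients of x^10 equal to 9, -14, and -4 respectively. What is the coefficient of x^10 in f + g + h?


Series addition is componentwise:
9 + -14 + -4
= -9

-9


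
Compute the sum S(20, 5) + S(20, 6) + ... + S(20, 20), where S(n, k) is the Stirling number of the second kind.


By definition, S(n, k) counts partitions of an n-set into exactly k nonempty blocks.
Computing row n = 20 for k = 5..20:
S(20, k): 749206090500, 4306078895384, 11143554045652, 15170932662679, 12011282644725, 5917584964655, 1900842429486, 411016633391, 61068660380, 6302524580, 452329200, 22350954, 741285, 15675, 190, 1
Sum = 51678344988737.

51678344988737


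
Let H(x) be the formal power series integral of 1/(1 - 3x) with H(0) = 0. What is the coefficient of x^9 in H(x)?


1/(1 - 3x) = sum_{k>=0} 3^k x^k. Integrating termwise with H(0) = 0:
H(x) = sum_{k>=0} 3^k x^(k+1) / (k+1) = sum_{m>=1} 3^(m-1) x^m / m.
For m = 9: 3^8/9 = 6561/9 = 729.

729


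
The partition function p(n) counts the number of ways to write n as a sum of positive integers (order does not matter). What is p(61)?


Using the generating function prod_{k>=1} 1/(1-x^k), we compute p(61).
By dynamic programming over parts 1 through 61:
p(61) = 1121505

1121505


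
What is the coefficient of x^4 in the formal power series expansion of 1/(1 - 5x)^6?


The general identity 1/(1 - c x)^r = sum_{k>=0} c^k C(k + r - 1, r - 1) x^k follows by substituting y = c x into 1/(1 - y)^r = sum_{k>=0} C(k + r - 1, r - 1) y^k.
For c = 5, r = 6, k = 4:
5^4 * C(9, 5) = 625 * 126 = 78750.

78750


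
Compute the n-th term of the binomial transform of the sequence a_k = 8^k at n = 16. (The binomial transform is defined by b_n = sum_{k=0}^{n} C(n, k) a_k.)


With a_k = 8^k, b_n = sum_{k=0}^{n} C(n, k) 8^k = (1 + 8)^n by the binomial theorem.
For n = 16: (1 + 8)^16 = 9^16 = 1853020188851841.

1853020188851841


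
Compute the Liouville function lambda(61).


The Liouville function is lambda(k) = (-1)^Omega(k), where Omega(k) counts the prime factors of k with multiplicity.
Factoring: 61 = 61, so Omega(61) = 1.
lambda(61) = (-1)^1 = -1.

-1


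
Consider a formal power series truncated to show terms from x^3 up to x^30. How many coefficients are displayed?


From x^3 to x^30 inclusive, the count is 30 - 3 + 1 = 28.

28


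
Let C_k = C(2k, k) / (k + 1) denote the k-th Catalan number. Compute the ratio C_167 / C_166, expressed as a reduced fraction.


Using C_k = (2k)! / (k! (k+1)!), the ratio C_{k+1}/C_k simplifies to
C_{k+1}/C_k = [(2k+2)! / ((k+1)! (k+2)!)] * [k! (k+1)! / (2k)!]
 = (2k+2)(2k+1) / ((k+1)(k+2)) = 2(2k+1) / (k+2).
For k = 166: 2(2*166 + 1) / (166 + 2) = 666/168 = 111/28.

111/28


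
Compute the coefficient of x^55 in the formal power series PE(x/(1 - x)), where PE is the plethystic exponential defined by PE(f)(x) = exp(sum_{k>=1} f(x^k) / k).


For f(x) = x/(1 - x) we have
sum_{k>=1} f(x^k) / k = sum_{k>=1} (1/k) * x^k / (1 - x^k) = sum_{k, m >= 1} x^(k m) / k,
which after exponentiating simplifies to
PE(x/(1 - x)) = prod_{k>=1} 1 / (1 - x^k).
This is the generating function for the partition function p(n), so the coefficient of x^55 is p(55).
Computing p(55) by dynamic programming over parts 1, 2, ..., 55: p(55) = 451276.

451276


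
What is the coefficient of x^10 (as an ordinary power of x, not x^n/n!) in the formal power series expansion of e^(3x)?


The exponential series is e^y = sum_{k>=0} y^k / k!. Substituting y = 3x gives
e^(3x) = sum_{k>=0} 3^k x^k / k!.
So the coefficient of x^n is a^n/n! with a = 3, n = 10:
3^10 / 10! = 59049/3628800 = 729/44800

729/44800


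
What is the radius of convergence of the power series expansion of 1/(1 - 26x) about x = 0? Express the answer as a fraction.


Expanding 1/(1 - 26x) = sum_{k>=0} 26^k x^k, the series converges when |26x| < 1, i.e., |x| < 1/26.
So the radius of convergence is 1/26 = 1/26.

1/26


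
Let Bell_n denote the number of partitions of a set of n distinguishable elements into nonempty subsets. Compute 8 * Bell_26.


Bell_26 can be computed from the Bell triangle or from Dobinski's identity Bell_n = (1/e) * sum_{k>=0} k^n / k!.
Computing Bell_26 = 49631246523618756274.
Then 8 * 49631246523618756274 = 397049972188950050192.

397049972188950050192


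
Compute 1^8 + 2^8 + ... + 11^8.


This power sum has a closed form given by Faulhaber's formula
sum_{k=1}^{m} k^p = (1 / (p + 1)) * sum_{j=0}^{p} C(p + 1, j) B_j m^(p + 1 - j),
but for small m direct computation is fastest:
1 + 256 + 6561 + 65536 + 390625 + 1679616 + 5764801 + 16777216 + 43046721 + 100000000 + 214358881 = 382090214.

382090214


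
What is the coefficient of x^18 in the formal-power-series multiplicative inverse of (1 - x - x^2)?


Let the inverse be f(x) = sum_{k>=0} a_k x^k. From f(x) * (1 - x - x^2) = 1 and matching coefficients:
 x^0: a_0 = 1.
 x^1: a_1 - a_0 = 0, so a_1 = 1.
 x^k (k >= 2): a_k - a_{k-1} - a_{k-2} = 0, i.e. a_k = a_{k-1} + a_{k-2}.
This is the Fibonacci-type recurrence shifted so that a_0 = a_1 = 1.
Iterating: a_0=1, a_1=1, a_2=2, a_3=3, a_4=5, a_5=8, a_6=13, a_7=21, a_8=34, a_9=55, ...
a_18 = 4181.

4181


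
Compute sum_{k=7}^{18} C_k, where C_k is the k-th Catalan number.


C_7 through C_18: 429, 1430, 4862, 16796, 58786, 208012, 742900, 2674440, 9694845, 35357670, 129644790, 477638700
Sum = 429 + 1430 + 4862 + 16796 + 58786 + 208012 + 742900 + 2674440 + 9694845 + 35357670 + 129644790 + 477638700
= 656043660

656043660


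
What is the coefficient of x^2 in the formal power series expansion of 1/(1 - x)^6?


The expansion 1/(1 - x)^r = sum_{k>=0} C(k + r - 1, r - 1) x^k follows from the multiset / negative-binomial theorem (or from repeated differentiation of the geometric series).
For r = 6 and k = 2:
C(7, 5) = 5040 / (120 * 2) = 21.

21


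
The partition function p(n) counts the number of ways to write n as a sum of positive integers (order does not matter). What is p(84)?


Using the generating function prod_{k>=1} 1/(1-x^k), we compute p(84).
By dynamic programming over parts 1 through 84:
p(84) = 26543660

26543660


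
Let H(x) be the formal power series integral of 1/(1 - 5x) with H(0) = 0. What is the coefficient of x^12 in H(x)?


1/(1 - 5x) = sum_{k>=0} 5^k x^k. Integrating termwise with H(0) = 0:
H(x) = sum_{k>=0} 5^k x^(k+1) / (k+1) = sum_{m>=1} 5^(m-1) x^m / m.
For m = 12: 5^11/12 = 48828125/12 = 48828125/12.

48828125/12


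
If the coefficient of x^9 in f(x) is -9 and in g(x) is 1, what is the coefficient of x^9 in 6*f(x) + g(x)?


Scalar multiplication scales coefficients: 6 * -9 = -54.
Then add the g coefficient: -54 + 1
= -53

-53


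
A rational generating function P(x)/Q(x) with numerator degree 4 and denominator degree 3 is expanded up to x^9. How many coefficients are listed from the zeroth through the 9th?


Expanding up to x^9 gives the coefficients for x^0, x^1, ..., x^9.
That is 9 + 1 = 10 coefficients in total.

10


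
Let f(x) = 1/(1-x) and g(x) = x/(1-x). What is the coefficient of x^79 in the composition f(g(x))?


First simplify the composition: f(g(x)) = 1/(1 - x/(1-x)) = (1-x)/((1-x) - x) = (1-x)/(1-2x).
Now extract the coefficient. Write (1-x)/(1-2x) = 1/(1-2x) - x/(1-2x).
The coefficient of x^n in 1/(1-2x) is 2^n, and in x/(1-2x) is 2^(n-1) (for n >= 1).
So the coefficient of x^79 is 2^79 - 2^78 = 604462909807314587353088 - 302231454903657293676544 = 302231454903657293676544.

302231454903657293676544


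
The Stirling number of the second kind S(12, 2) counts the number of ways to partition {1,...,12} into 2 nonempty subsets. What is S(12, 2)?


Using the explicit formula S(n,k) = (1/k!) sum_{j=0}^{k} (-1)^(k-j) C(k,j) j^n:
S(12, 2) = 2047
Equivalently, S(n,k) is n! times the coefficient of x^n in the EGF (e^x - 1)^k / k!.

2047


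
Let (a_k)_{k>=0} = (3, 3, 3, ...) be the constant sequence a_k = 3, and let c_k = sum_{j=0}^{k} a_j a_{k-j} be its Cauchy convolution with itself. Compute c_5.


Since a_j = 3 for all j >= 0, the convolution sum becomes
c_k = sum_{j=0}^{k} 3 * 3 = 9 * (k + 1).
Equivalently, the generating function of (a_k) is 3/(1 - x) and its square is 9/(1 - x)^2 = sum_{k>=0} 9(k + 1) x^k.
For k = 5: 9 * 6 = 54.

54


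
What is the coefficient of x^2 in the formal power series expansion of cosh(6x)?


The Maclaurin series is cosh(t) = sum_{m>=0} t^(2m) / (2m)!, so substituting t = 6x, only even powers of x are nonzero, with coefficient of x^(2m) equal to 6^(2m) / (2m)!.
For x^2 the coefficient is 6^2/2! = 36/2 = 18.

18


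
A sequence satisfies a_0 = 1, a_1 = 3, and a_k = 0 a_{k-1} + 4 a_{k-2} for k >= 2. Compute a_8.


The characteristic equation is t^2 - 0 t - 4 = 0, with roots r_1 = 2 and r_2 = -2 (so c_1 = r_1 + r_2, c_2 = -r_1 r_2 as required).
One can use the closed form a_n = A r_1^n + B r_2^n, but direct iteration is more reliable:
a_0 = 1, a_1 = 3, a_2 = 4, a_3 = 12, a_4 = 16, a_5 = 48, a_6 = 64, a_7 = 192, a_8 = 256.
So a_8 = 256.

256


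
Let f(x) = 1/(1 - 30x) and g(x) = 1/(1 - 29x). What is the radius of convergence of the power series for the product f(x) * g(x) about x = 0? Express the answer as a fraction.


The radius of 1/(1 - 30x) is 1/30 (nearest singularity at x = 1/30), and the radius of 1/(1 - 29x) is 1/29.
The product f(x)*g(x) = 1/((1 - 30x)(1 - 29x)) has singularities at both 1/30 and 1/29, so its radius of convergence is the distance to the nearest one:
min(1/30, 1/29) = 1/30.

1/30


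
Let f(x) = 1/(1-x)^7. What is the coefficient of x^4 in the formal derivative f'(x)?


Differentiate: d/dx [ 1/(1-x)^r ] = r / (1-x)^(r+1).
Here r = 7, so f'(x) = 7 / (1-x)^8.
The expansion of 1/(1-x)^(r+1) has coefficient of x^n equal to C(n+r, r).
So the coefficient of x^4 in f'(x) is
7 * C(11, 7) = 7 * 330 = 2310

2310


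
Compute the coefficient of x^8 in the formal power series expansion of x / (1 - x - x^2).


Let f(x) = sum_{k>=0} a_k x^k. Multiplying f(x) * (1 - x - x^2) = x and matching coefficients gives a_0 = 0, a_1 = 1, and a_k = a_{k-1} + a_{k-2} for k >= 2. These are the Fibonacci numbers F_k.
Iterating from F_0 = 0, F_1 = 1:
F_0=0, F_1=1, F_2=1, F_3=2, F_4=3, F_5=5, F_6=8, F_7=13, F_8=21
F_8 = 21.

21


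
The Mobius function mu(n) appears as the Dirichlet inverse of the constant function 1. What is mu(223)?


223 = 223 (all distinct primes).
mu(223) = (-1)^1 = -1

-1


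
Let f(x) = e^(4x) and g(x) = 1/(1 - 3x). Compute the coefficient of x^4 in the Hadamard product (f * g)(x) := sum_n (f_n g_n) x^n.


Expanding: f_k = 4^k/k! (from e^(4x)) and g_k = 3^k (from 1/(1 - 3x)). So the Hadamard coefficient (f * g)_k = 4^k 3^k / k! = (12)^k / k!.
For k = 4: 12^4/4! = 20736/24 = 864.

864


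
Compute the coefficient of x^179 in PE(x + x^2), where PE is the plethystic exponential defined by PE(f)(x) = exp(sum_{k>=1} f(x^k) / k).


With f(x) = x + x^2, the exponent is sum_{k>=1} (x^k + x^(2k)) / k = -ln(1 - x) - ln(1 - x^2). Exponentiating:
PE(x + x^2) = 1 / ((1 - x)(1 - x^2)).
This is the generating function for partitions of n into parts of size 1 or 2. The number of 2's can be any j in 0..89, and the rest are 1's, so
[x^179] = floor(179/2) + 1 = 90.

90


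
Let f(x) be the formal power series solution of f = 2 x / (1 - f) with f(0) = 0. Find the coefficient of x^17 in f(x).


Apply Lagrange inversion: f = 2 x * phi(f) with phi(t) = 1/(1 - t), so
[x^n] f = 2^n * (1/n) [t^(n-1)] phi(t)^n = 2^n * (1/n) [t^(n-1)] (1 - t)^(-n) = 2^n * (1/n) C(2n - 2, n - 1) = 2^n * C_{n-1}.
For n = 17: C_16 = C(32, 16) / 17 = 601080390/17 = 35357670.
With the 2^17 = 131072 factor, the coefficient is 131072 * 35357670 = 4634400522240.

4634400522240


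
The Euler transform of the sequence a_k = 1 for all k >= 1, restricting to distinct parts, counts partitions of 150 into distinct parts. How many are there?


Partitions of 150 into distinct parts can be computed via generating function.
Product (1+x)(1+x^2)(1+x^3)...
The coefficient of x^150 = 19406016

19406016


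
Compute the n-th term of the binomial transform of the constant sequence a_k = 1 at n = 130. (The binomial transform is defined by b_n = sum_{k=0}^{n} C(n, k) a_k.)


With a_k = 1 for all k, b_n = sum_{k=0}^{n} C(n, k) = 2^n by the binomial theorem.
For n = 130: 2^130 = 1361129467683753853853498429727072845824.

1361129467683753853853498429727072845824


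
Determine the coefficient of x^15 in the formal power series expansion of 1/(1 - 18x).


The geometric series identity gives 1/(1 - c x) = sum_{k>=0} c^k x^k, so the coefficient of x^k is c^k.
Here c = 18 and k = 15.
Computing: 18^15 = 6746640616477458432

6746640616477458432


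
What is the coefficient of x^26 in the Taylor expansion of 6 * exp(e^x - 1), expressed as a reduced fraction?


exp(e^x - 1) = sum_{k>=0} Bell_k x^k / k!, where Bell_k is the k-th Bell number.
So the coefficient of x^26 is 6 * Bell_26 / 26!.
Computing: Bell_26 = 49631246523618756274 and 26! = 403291461126605635584000000, giving
6 * 49631246523618756274/403291461126605635584000000 = 1459742544812316361/1976918927091204096000000.

1459742544812316361/1976918927091204096000000


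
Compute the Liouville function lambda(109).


The Liouville function is lambda(k) = (-1)^Omega(k), where Omega(k) counts the prime factors of k with multiplicity.
Factoring: 109 = 109, so Omega(109) = 1.
lambda(109) = (-1)^1 = -1.

-1


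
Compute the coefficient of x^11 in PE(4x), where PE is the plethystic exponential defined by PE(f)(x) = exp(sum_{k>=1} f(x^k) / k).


With f(x) = 4x, the exponent is sum_{k>=1} 4 x^k / k = 4 * (-ln(1 - x)). Exponentiating:
PE(4x) = exp(-4 ln(1 - x)) = 1/(1 - x)^4.
By the negative binomial expansion, [x^n] 1/(1 - x)^4 = C(n + 3, 3).
For n = 11: C(14, 3) = 364.

364


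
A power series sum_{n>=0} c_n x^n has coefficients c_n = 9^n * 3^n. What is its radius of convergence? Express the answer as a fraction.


By the root test (Cauchy-Hadamard), the radius is R = 1 / limsup_n |c_n|^(1/n).
Here |c_n|^(1/n) = (9^n * 3^n)^(1/n) = 9 * 3 = 27 for all n.
So R = 1/27 = 1/27.

1/27


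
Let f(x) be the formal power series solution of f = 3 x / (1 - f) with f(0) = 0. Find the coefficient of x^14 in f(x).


Apply Lagrange inversion: f = 3 x * phi(f) with phi(t) = 1/(1 - t), so
[x^n] f = 3^n * (1/n) [t^(n-1)] phi(t)^n = 3^n * (1/n) [t^(n-1)] (1 - t)^(-n) = 3^n * (1/n) C(2n - 2, n - 1) = 3^n * C_{n-1}.
For n = 14: C_13 = C(26, 13) / 14 = 10400600/14 = 742900.
With the 3^14 = 4782969 factor, the coefficient is 4782969 * 742900 = 3553267670100.

3553267670100


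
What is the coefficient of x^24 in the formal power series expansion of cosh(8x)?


The Maclaurin series is cosh(t) = sum_{m>=0} t^(2m) / (2m)!, so substituting t = 8x, only even powers of x are nonzero, with coefficient of x^(2m) equal to 8^(2m) / (2m)!.
For x^24 the coefficient is 8^24/24! = 4722366482869645213696/620448401733239439360000 = 1125899906842624/147926426347074375.

1125899906842624/147926426347074375


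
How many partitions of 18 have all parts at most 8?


Using the generating function (1-x)^(-1)(1-x^2)^(-1)...(1-x^8)^(-1),
the coefficient of x^18 counts these restricted partitions.
Result = 288

288


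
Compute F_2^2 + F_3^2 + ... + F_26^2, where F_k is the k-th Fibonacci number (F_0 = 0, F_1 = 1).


There is a standard identity sum_{k=0}^{N} F_k^2 = F_N * F_{N+1} (proved inductively from the telescoping relation F_k^2 = F_k F_{k+1} - F_{k-1} F_k). Then
sum_{k=2}^{26} F_k^2 = F_26 F_27 - F_1 F_2.
Computing: F_26 = 121393, F_27 = 196418, F_1 = 1, F_2 = 1.
Sum = 121393 * 196418 - 1 * 1 = 23843770273.

23843770273


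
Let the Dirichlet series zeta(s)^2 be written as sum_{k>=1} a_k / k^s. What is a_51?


The Dirichlet convolution of the constant function 1 with itself gives (1 * 1)(k) = sum_{d | k} 1 = d(k), the number of positive divisors of k.
Since zeta(s) = sum_{k>=1} 1/k^s, we have zeta(s)^2 = sum_{k>=1} d(k)/k^s, so a_k = d(k).
For k = 51: the divisors are 1, 3, 17, 51.
Count = 4.

4


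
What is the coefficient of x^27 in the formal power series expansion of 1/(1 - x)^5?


The negative binomial / multiset identity is
1/(1 - x)^r = sum_{k>=0} C(k + r - 1, r - 1) x^k.
Here r = 5 and k = 27, so the coefficient is
C(27 + 4, 4) = C(31, 4)
= 31465

31465


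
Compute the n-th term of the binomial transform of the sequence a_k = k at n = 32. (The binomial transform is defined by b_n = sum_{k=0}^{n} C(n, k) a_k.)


With a_k = k, b_n = sum_{k=0}^{n} C(n, k) k. Using k * C(n, k) = n * C(n-1, k-1) gives b_n = n * sum_{k>=1} C(n-1, k-1) = n * 2^(n-1).
For n = 32: 32 * 2^31 = 32 * 2147483648 = 68719476736.

68719476736


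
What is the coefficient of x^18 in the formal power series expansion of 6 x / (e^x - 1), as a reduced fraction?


The exponential generating function for Bernoulli numbers is
x / (e^x - 1) = sum_{k>=0} B_k x^k / k!.
So the coefficient of x^18 in 6 x / (e^x - 1) is 6 B_18 / 18!.
Computing: B_18 = 43867/798, 18! = 6402373705728000, giving
6 * 43867/798 / 6402373705728000 = 43867/851515702861824000.

43867/851515702861824000


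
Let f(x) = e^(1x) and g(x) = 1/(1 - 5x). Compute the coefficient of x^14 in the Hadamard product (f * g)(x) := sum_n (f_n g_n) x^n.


Expanding: f_k = 1^k/k! (from e^(1x)) and g_k = 5^k (from 1/(1 - 5x)). So the Hadamard coefficient (f * g)_k = 1^k 5^k / k! = (5)^k / k!.
For k = 14: 5^14/14! = 6103515625/87178291200 = 244140625/3487131648.

244140625/3487131648


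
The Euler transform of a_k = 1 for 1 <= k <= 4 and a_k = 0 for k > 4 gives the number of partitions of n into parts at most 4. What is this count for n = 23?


Partitions of 23 into parts at most 4:
Using generating function (1-x)^(-1)(1-x^2)^(-1)...(1-x^4)^(-1),
the coefficient of x^23 = 150

150


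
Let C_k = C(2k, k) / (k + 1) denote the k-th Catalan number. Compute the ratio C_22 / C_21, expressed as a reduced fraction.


Using C_k = (2k)! / (k! (k+1)!), the ratio C_{k+1}/C_k simplifies to
C_{k+1}/C_k = [(2k+2)! / ((k+1)! (k+2)!)] * [k! (k+1)! / (2k)!]
 = (2k+2)(2k+1) / ((k+1)(k+2)) = 2(2k+1) / (k+2).
For k = 21: 2(2*21 + 1) / (21 + 2) = 86/23 = 86/23.

86/23


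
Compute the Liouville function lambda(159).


The Liouville function is lambda(k) = (-1)^Omega(k), where Omega(k) counts the prime factors of k with multiplicity.
Factoring: 159 = 3 * 53, so Omega(159) = 2.
lambda(159) = (-1)^2 = 1.

1


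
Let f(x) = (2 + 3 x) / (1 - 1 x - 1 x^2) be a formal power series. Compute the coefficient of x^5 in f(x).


Write f(x) = sum_{k>=0} a_k x^k. Multiplying both sides by 1 - 1 x - 1 x^2 gives
(1 - 1 x - 1 x^2) sum_{k>=0} a_k x^k = 2 + 3 x.
Matching coefficients:
 x^0: a_0 = 2
 x^1: a_1 - 1 a_0 = 3  =>  a_1 = 1*2 + 3 = 5
 x^k (k >= 2): a_k = 1 a_{k-1} + 1 a_{k-2}.
Iterating: a_2 = 7, a_3 = 12, a_4 = 19, a_5 = 31.
So the coefficient of x^5 is 31.

31


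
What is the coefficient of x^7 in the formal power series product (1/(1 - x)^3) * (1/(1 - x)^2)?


Combine the factors: (1/(1 - x)^3) * (1/(1 - x)^2) = 1/(1 - x)^5.
Then use 1/(1 - x)^r = sum_{k>=0} C(k + r - 1, r - 1) x^k with r = 5 and k = 7:
C(11, 4) = 330.

330


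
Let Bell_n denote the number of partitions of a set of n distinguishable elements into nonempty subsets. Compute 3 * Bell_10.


Bell_10 can be computed from the Bell triangle or from Dobinski's identity Bell_n = (1/e) * sum_{k>=0} k^n / k!.
Computing Bell_10 = 115975.
Then 3 * 115975 = 347925.

347925


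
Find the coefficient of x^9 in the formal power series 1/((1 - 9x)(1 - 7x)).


By partial fractions or Cauchy convolution:
The coefficient equals sum_{k=0}^{9} 9^k * 7^(9-k).
= 1602154576

1602154576


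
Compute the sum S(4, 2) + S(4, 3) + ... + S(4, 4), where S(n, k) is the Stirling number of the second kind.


By definition, S(n, k) counts partitions of an n-set into exactly k nonempty blocks.
Computing row n = 4 for k = 2..4:
S(4, k): 7, 6, 1
Sum = 14.

14


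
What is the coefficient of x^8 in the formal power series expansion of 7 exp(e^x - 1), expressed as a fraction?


exp(e^x - 1) is the exponential generating function for the Bell numbers Bell_k: exp(e^x - 1) = sum_{k>=0} Bell_k x^k / k!.
So the coefficient of x^8 in 7 exp(e^x - 1) is 7 Bell_8 / 8!.
Computing: Bell_8 = 4140 and 8! = 40320, giving
7 * 4140/40320 = 23/32.

23/32


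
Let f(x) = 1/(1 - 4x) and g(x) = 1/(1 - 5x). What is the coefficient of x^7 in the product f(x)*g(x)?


The coefficient of x^n in f*g is the Cauchy product: sum_{k=0}^{n} a^k * b^(n-k).
With a=4, b=5, n=7:
sum_{k=0}^{7} 4^k * 5^(7-k)
= 325089

325089


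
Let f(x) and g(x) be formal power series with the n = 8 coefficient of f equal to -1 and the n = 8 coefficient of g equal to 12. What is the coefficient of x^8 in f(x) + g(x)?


Addition of formal power series is termwise.
The coefficient of x^8 in f + g = -1 + 12
= 11

11


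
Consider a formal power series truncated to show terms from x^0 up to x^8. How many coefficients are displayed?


From x^0 to x^8 inclusive, the count is 8 - 0 + 1 = 9.

9


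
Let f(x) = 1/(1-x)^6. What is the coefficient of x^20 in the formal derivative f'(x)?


Differentiate: d/dx [ 1/(1-x)^r ] = r / (1-x)^(r+1).
Here r = 6, so f'(x) = 6 / (1-x)^7.
The expansion of 1/(1-x)^(r+1) has coefficient of x^n equal to C(n+r, r).
So the coefficient of x^20 in f'(x) is
6 * C(26, 6) = 6 * 230230 = 1381380

1381380


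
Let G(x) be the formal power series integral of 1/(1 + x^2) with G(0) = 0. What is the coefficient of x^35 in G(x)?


1/(1 + x^2) = sum_{j>=0} (-1)^j x^(2j). Integrating termwise with G(0) = 0:
G(x) = sum_{j>=0} (-1)^j x^(2j+1) / (2j+1) = arctan(x).
Only odd powers are nonzero. For x^35 write 35 = 2*17 + 1, giving
(-1)^17 / 35 = -1/35 = -1/35.

-1/35


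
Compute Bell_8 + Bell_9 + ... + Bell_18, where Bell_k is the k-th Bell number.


Recall Bell_k counts set partitions of a k-set (with Bell_0 = 1 by convention).
Bell_8 through Bell_18: 4140, 21147, 115975, 678570, 4213597, 27644437, 190899322, 1382958545, 10480142147, 82864869804, 682076806159
Sum = 4140 + 21147 + 115975 + 678570 + 4213597 + 27644437 + 190899322 + 1382958545 + 10480142147 + 82864869804 + 682076806159 = 777028353843.

777028353843


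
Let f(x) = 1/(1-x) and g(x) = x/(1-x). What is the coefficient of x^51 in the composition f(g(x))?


First simplify the composition: f(g(x)) = 1/(1 - x/(1-x)) = (1-x)/((1-x) - x) = (1-x)/(1-2x).
Now extract the coefficient. Write (1-x)/(1-2x) = 1/(1-2x) - x/(1-2x).
The coefficient of x^n in 1/(1-2x) is 2^n, and in x/(1-2x) is 2^(n-1) (for n >= 1).
So the coefficient of x^51 is 2^51 - 2^50 = 2251799813685248 - 1125899906842624 = 1125899906842624.

1125899906842624
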